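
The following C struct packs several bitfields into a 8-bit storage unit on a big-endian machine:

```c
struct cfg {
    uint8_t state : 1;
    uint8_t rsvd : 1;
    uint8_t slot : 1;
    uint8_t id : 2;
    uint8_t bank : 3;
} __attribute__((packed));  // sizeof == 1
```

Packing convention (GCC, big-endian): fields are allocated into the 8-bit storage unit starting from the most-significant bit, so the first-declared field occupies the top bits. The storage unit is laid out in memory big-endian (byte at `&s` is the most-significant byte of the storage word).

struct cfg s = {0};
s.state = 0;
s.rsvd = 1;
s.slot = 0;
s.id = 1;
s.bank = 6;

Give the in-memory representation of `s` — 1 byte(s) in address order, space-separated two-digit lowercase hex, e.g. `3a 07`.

state:1 = 0 → 0x0 << 7 → word 0x00
rsvd:1 = 1 → 0x1 << 6 → word 0x40
slot:1 = 0 → 0x0 << 5 → word 0x40
id:2 = 1 → 0x1 << 3 → word 0x48
bank:3 = 6 → 0x6 << 0 → word 0x4e
word = 0x4e → big-endian bytes:
  [0]=0x4e

4e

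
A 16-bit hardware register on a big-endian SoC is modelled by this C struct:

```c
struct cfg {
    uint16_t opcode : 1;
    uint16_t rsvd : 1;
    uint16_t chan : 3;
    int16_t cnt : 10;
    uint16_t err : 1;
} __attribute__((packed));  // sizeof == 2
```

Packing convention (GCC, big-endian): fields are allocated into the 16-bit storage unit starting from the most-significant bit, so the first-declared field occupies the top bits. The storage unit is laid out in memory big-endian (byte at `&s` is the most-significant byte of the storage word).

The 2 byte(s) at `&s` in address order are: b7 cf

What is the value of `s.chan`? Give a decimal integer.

[0]=0xb7 [1]=0xcf (big-endian) → word 0xb7cf
opcode:1 @ bit 15 → (0xb7cf>>15)&0x1 = 0x1
rsvd:1 @ bit 14 → (0xb7cf>>14)&0x1 = 0x0
chan:3 @ bit 11 → (0xb7cf>>11)&0x7 = 0x6  ←
cnt:10 @ bit 1 → (0xb7cf>>1)&0x3ff = 0x3e7
err:1 @ bit 0 → (0xb7cf>>0)&0x1 = 0x1

6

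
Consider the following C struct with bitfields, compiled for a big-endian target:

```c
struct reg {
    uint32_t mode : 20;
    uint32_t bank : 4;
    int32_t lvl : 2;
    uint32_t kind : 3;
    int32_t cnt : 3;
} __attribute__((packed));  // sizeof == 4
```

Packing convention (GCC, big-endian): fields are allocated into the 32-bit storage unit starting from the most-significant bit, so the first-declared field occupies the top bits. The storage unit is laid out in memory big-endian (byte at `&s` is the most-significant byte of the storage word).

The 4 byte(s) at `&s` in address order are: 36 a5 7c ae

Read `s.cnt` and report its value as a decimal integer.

[0]=0x36 [1]=0xa5 [2]=0x7c [3]=0xae (big-endian) → word 0x36a57cae
mode [12+:20] = (word>>12) & 0xfffff = 223831
bank [8+:4] = (word>>8) & 0xf = 12
lvl [6+:2] = (word>>6) & 0x3 = 2
kind [3+:3] = (word>>3) & 0x7 = 5
cnt [0+:3] = (word>>0) & 0x7 = 6  ←
cnt signed 3b, MSB=1: 6 - 8 = -2

-2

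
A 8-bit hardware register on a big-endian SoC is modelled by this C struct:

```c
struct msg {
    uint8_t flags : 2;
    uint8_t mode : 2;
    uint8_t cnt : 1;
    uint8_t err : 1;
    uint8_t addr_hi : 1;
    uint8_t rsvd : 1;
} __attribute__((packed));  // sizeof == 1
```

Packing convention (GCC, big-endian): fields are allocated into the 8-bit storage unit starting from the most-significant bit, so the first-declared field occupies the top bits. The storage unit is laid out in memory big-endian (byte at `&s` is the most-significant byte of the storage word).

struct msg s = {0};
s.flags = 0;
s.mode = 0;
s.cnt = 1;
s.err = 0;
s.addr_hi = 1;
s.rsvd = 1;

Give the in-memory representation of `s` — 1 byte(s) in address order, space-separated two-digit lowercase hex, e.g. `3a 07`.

flags (2b) val=0 bits=0x0 at bit 6: 0x00
mode (2b) val=0 bits=0x0 at bit 4: 0x00
cnt (1b) val=1 bits=0x1 at bit 3: 0x08
err (1b) val=0 bits=0x0 at bit 2: 0x08
addr_hi (1b) val=1 bits=0x1 at bit 1: 0x0a
rsvd (1b) val=1 bits=0x1 at bit 0: 0x0b
word = 0x0b → big-endian bytes:
  [0]=0x0b

0b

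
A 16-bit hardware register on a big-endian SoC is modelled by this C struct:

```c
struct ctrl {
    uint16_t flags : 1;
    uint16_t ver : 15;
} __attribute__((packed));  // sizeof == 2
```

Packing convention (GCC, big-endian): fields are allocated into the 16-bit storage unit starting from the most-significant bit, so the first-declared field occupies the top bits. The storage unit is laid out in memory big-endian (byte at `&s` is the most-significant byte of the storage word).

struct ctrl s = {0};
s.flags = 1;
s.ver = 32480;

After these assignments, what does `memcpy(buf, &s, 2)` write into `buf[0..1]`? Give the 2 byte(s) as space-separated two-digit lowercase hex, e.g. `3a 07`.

flags:1 = 1 → 0x1 << 15 → word 0x8000
ver:15 = 32480 → 0x7ee0 << 0 → word 0xfee0
word = 0xfee0 → big-endian bytes:
  [0]=0xfe  [1]=0xe0

fe e0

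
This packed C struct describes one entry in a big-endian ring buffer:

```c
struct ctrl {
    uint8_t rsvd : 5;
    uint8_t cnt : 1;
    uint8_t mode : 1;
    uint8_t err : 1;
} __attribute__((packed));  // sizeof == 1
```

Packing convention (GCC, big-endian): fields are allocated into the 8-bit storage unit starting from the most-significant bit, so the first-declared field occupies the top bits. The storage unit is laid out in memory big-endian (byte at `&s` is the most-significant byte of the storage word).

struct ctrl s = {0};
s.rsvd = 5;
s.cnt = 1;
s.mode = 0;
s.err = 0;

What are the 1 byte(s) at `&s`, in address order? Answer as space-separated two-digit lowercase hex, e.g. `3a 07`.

rsvd:5 = 5 → 0x5 << 3 → word 0x28
cnt:1 = 1 → 0x1 << 2 → word 0x2c
mode:1 = 0 → 0x0 << 1 → word 0x2c
err:1 = 0 → 0x0 << 0 → word 0x2c
word = 0x2c → big-endian bytes:
  [0]=0x2c

2c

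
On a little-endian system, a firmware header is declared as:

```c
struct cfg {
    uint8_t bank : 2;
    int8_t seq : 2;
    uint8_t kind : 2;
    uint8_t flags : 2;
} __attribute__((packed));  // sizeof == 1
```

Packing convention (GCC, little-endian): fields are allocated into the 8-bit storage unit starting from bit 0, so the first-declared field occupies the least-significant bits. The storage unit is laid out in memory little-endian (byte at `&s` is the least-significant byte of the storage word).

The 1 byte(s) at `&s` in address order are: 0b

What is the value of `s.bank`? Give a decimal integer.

3

[0]=0x0b (little-endian) → word 0x0b
bank [0+:2] = (word>>0) & 0x3 = 3  ←
seq [2+:2] = (word>>2) & 0x3 = 2
kind [4+:2] = (word>>4) & 0x3 = 0
flags [6+:2] = (word>>6) & 0x3 = 0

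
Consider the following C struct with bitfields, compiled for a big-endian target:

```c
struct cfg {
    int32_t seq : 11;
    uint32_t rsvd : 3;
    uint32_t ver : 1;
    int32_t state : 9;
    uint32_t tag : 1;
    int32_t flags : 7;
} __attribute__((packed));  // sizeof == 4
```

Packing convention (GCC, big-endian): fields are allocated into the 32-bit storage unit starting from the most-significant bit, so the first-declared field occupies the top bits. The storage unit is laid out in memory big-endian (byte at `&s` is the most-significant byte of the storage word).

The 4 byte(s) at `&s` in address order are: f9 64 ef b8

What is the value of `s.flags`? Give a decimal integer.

56

[0]=0xf9 [1]=0x64 [2]=0xef [3]=0xb8 (big-endian) → word 0xf964efb8
seq [21+:11] = (word>>21) & 0x7ff = 1995
rsvd [18+:3] = (word>>18) & 0x7 = 1
ver [17+:1] = (word>>17) & 0x1 = 0
state [8+:9] = (word>>8) & 0x1ff = 239
tag [7+:1] = (word>>7) & 0x1 = 1
flags [0+:7] = (word>>0) & 0x7f = 56  ←
flags signed 7b, MSB=0: value = 56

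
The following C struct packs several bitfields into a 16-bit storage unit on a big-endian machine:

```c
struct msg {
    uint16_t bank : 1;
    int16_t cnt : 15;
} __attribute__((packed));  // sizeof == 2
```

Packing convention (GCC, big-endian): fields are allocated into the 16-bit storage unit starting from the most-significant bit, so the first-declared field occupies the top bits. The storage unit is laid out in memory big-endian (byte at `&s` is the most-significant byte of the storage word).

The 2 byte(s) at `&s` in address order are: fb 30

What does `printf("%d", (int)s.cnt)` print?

[0]=0xfb [1]=0x30 (big-endian) → word 0xfb30
bank:1 @ bit 15 → (0xfb30>>15)&0x1 = 0x1
cnt:15 @ bit 0 → (0xfb30>>0)&0x7fff = 0x7b30  ←
cnt signed 15b, MSB=1: 31536 - 32768 = -1232

-1232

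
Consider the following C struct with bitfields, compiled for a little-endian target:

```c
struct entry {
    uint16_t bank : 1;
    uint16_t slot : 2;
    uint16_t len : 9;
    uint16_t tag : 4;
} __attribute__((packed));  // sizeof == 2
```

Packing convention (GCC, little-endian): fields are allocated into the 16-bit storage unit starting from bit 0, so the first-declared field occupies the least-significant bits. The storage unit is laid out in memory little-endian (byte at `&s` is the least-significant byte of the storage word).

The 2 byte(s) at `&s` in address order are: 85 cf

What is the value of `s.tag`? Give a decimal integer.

[0]=0x85 [1]=0xcf (little-endian) → word 0xcf85
bank [0+:1] = (word>>0) & 0x1 = 1
slot [1+:2] = (word>>1) & 0x3 = 2
len [3+:9] = (word>>3) & 0x1ff = 496
tag [12+:4] = (word>>12) & 0xf = 12  ←

12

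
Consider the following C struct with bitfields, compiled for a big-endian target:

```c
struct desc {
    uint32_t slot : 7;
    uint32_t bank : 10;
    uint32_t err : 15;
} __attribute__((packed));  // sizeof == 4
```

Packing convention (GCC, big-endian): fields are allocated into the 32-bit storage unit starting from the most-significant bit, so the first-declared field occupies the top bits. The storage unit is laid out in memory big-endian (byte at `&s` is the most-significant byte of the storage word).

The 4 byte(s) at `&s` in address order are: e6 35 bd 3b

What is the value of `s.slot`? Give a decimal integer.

115

[0]=0xe6 [1]=0x35 [2]=0xbd [3]=0x3b (big-endian) → word 0xe635bd3b
slot:7 @ bit 25 → (0xe635bd3b>>25)&0x7f = 0x73  ←
bank:10 @ bit 15 → (0xe635bd3b>>15)&0x3ff = 0x6b
err:15 @ bit 0 → (0xe635bd3b>>0)&0x7fff = 0x3d3b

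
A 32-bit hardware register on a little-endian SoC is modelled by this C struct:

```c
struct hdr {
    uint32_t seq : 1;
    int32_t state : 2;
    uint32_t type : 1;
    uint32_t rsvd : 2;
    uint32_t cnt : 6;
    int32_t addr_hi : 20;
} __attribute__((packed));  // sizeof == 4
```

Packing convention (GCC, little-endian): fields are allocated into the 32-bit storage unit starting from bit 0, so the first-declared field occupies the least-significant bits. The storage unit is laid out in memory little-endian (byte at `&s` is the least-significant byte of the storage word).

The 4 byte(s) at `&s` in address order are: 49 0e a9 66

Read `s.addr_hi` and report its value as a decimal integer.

[0]=0x49 [1]=0x0e [2]=0xa9 [3]=0x66 (little-endian) → word 0x66a90e49
seq [0+:1] = (word>>0) & 0x1 = 1
state [1+:2] = (word>>1) & 0x3 = 0
type [3+:1] = (word>>3) & 0x1 = 1
rsvd [4+:2] = (word>>4) & 0x3 = 0
cnt [6+:6] = (word>>6) & 0x3f = 57
addr_hi [12+:20] = (word>>12) & 0xfffff = 420496  ←
addr_hi signed 20b, MSB=0: value = 420496

420496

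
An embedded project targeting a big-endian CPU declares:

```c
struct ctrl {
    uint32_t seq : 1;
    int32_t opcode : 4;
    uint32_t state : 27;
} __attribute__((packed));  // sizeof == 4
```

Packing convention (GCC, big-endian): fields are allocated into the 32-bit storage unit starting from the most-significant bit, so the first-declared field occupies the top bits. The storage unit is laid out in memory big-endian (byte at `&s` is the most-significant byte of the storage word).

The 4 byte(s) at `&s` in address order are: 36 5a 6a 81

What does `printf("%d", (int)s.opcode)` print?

6

[0]=0x36 [1]=0x5a [2]=0x6a [3]=0x81 (big-endian) → word 0x365a6a81
seq [31+:1] = (word>>31) & 0x1 = 0
opcode [27+:4] = (word>>27) & 0xf = 6  ←
state [0+:27] = (word>>0) & 0x7ffffff = 106588801
opcode signed 4b, MSB=0: value = 6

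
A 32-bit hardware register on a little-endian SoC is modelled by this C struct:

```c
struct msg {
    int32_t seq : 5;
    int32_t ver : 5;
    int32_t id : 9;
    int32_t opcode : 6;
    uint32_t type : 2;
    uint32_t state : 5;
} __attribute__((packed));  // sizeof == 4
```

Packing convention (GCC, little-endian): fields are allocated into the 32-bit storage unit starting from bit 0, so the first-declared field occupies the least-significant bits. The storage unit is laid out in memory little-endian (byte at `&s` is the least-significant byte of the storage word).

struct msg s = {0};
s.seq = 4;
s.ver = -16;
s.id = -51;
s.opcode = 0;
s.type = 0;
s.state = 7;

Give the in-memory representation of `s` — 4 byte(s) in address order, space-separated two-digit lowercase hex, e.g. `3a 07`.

04 36 07 38

seq:5 = 4 → 0x4 << 0 → word 0x00000004
ver:5 = -16 → 0x10 << 5 → word 0x00000204
id:9 = -51 → 0x1cd << 10 → word 0x00073604
opcode:6 = 0 → 0x0 << 19 → word 0x00073604
type:2 = 0 → 0x0 << 25 → word 0x00073604
state:5 = 7 → 0x7 << 27 → word 0x38073604
word = 0x38073604 → little-endian bytes:
  [0]=0x04  [1]=0x36  [2]=0x07  [3]=0x38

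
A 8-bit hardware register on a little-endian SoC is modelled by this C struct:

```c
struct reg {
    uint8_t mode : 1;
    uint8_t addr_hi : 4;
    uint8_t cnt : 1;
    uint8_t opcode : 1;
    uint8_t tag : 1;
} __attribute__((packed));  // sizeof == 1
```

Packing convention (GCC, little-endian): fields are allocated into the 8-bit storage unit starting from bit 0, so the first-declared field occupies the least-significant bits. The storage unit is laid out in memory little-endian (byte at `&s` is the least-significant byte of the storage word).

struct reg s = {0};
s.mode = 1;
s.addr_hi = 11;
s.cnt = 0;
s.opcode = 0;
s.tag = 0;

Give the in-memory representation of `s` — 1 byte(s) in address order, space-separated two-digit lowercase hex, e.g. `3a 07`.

17

mode:1 = 1 → 0x1 << 0 → word 0x01
addr_hi:4 = 11 → 0xb << 1 → word 0x17
cnt:1 = 0 → 0x0 << 5 → word 0x17
opcode:1 = 0 → 0x0 << 6 → word 0x17
tag:1 = 0 → 0x0 << 7 → word 0x17
word = 0x17 → little-endian bytes:
  [0]=0x17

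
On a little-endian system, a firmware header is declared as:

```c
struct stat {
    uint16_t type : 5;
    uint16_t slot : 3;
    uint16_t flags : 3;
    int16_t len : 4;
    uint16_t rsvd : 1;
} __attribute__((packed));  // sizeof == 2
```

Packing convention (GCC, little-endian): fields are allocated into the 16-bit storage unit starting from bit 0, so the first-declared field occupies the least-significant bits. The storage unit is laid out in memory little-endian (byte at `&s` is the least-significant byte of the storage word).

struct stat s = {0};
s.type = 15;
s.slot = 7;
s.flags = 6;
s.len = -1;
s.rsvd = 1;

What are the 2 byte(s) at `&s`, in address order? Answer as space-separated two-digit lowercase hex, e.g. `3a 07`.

type:5 = 15 → 0xf << 0 → word 0x000f
slot:3 = 7 → 0x7 << 5 → word 0x00ef
flags:3 = 6 → 0x6 << 8 → word 0x06ef
len:4 = -1 → 0xf << 11 → word 0x7eef
rsvd:1 = 1 → 0x1 << 15 → word 0xfeef
word = 0xfeef → little-endian bytes:
  [0]=0xef  [1]=0xfe

ef fe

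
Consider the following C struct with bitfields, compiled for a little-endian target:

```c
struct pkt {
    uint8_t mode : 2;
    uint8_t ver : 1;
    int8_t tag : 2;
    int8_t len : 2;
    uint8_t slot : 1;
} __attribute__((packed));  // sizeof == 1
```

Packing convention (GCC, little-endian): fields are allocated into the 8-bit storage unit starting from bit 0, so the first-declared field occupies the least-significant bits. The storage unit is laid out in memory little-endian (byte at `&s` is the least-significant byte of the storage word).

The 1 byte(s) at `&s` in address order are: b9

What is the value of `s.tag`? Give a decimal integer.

-1

[0]=0xb9 (little-endian) → word 0xb9
mode:2 @ bit 0 → (0xb9>>0)&0x3 = 0x1
ver:1 @ bit 2 → (0xb9>>2)&0x1 = 0x0
tag:2 @ bit 3 → (0xb9>>3)&0x3 = 0x3  ←
len:2 @ bit 5 → (0xb9>>5)&0x3 = 0x1
slot:1 @ bit 7 → (0xb9>>7)&0x1 = 0x1
tag signed 2b, MSB=1: 3 - 4 = -1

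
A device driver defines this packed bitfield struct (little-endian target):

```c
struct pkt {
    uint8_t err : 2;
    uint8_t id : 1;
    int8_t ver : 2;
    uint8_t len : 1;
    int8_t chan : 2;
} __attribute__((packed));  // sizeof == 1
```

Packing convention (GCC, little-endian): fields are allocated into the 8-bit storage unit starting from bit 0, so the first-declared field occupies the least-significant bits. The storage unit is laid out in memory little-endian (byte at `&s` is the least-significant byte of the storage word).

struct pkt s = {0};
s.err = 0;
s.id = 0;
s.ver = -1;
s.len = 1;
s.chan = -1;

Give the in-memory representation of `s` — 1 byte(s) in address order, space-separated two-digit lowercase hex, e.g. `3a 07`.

err (2b) val=0 bits=0x0 at bit 0: 0x00
id (1b) val=0 bits=0x0 at bit 2: 0x00
ver (2b) val=-1 bits=0x3 at bit 3: 0x18
len (1b) val=1 bits=0x1 at bit 5: 0x38
chan (2b) val=-1 bits=0x3 at bit 6: 0xf8
word = 0xf8 → little-endian bytes:
  [0]=0xf8

f8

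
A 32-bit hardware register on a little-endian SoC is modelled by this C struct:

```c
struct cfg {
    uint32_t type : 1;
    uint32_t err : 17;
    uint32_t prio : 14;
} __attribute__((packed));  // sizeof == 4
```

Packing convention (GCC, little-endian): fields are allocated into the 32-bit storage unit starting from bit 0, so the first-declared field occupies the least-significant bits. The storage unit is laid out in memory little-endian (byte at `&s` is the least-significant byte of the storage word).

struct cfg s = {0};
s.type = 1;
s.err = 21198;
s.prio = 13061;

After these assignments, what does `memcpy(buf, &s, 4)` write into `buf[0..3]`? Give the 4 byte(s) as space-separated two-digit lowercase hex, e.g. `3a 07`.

type (1b) val=1 bits=0x1 at bit 0: 0x00000001
err (17b) val=21198 bits=0x52ce at bit 1: 0x0000a59d
prio (14b) val=13061 bits=0x3305 at bit 18: 0xcc14a59d
word = 0xcc14a59d → little-endian bytes:
  [0]=0x9d  [1]=0xa5  [2]=0x14  [3]=0xcc

9d a5 14 cc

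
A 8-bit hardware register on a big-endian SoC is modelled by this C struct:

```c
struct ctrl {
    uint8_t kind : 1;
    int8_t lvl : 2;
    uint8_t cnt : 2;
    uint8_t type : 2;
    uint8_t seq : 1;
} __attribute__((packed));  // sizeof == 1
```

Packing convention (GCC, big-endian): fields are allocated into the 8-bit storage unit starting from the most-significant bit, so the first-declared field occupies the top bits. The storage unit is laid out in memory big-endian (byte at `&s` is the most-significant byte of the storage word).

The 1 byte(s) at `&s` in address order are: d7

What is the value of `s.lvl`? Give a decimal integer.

[0]=0xd7 (big-endian) → word 0xd7
kind [7+:1] = (word>>7) & 0x1 = 1
lvl [5+:2] = (word>>5) & 0x3 = 2  ←
cnt [3+:2] = (word>>3) & 0x3 = 2
type [1+:2] = (word>>1) & 0x3 = 3
seq [0+:1] = (word>>0) & 0x1 = 1
lvl signed 2b, MSB=1: 2 - 4 = -2

-2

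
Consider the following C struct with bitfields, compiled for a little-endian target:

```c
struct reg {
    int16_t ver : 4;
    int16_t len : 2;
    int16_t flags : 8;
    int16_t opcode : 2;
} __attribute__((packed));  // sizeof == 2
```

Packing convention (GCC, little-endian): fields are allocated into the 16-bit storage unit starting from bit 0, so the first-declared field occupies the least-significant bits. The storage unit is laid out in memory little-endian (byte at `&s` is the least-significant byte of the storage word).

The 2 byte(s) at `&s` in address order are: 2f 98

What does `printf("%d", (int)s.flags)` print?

[0]=0x2f [1]=0x98 (little-endian) → word 0x982f
ver:4 @ bit 0 → (0x982f>>0)&0xf = 0xf
len:2 @ bit 4 → (0x982f>>4)&0x3 = 0x2
flags:8 @ bit 6 → (0x982f>>6)&0xff = 0x60  ←
opcode:2 @ bit 14 → (0x982f>>14)&0x3 = 0x2
flags signed 8b, MSB=0: value = 96

96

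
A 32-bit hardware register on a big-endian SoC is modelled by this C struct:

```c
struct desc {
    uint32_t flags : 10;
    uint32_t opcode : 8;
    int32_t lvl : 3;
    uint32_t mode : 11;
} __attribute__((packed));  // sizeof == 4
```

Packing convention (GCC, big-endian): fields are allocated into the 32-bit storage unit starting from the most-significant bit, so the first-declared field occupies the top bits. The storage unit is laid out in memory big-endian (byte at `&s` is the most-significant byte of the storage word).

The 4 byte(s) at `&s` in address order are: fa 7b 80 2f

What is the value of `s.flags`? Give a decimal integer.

1001

[0]=0xfa [1]=0x7b [2]=0x80 [3]=0x2f (big-endian) → word 0xfa7b802f
flags:10 @ bit 22 → (0xfa7b802f>>22)&0x3ff = 0x3e9  ←
opcode:8 @ bit 14 → (0xfa7b802f>>14)&0xff = 0xee
lvl:3 @ bit 11 → (0xfa7b802f>>11)&0x7 = 0x0
mode:11 @ bit 0 → (0xfa7b802f>>0)&0x7ff = 0x2f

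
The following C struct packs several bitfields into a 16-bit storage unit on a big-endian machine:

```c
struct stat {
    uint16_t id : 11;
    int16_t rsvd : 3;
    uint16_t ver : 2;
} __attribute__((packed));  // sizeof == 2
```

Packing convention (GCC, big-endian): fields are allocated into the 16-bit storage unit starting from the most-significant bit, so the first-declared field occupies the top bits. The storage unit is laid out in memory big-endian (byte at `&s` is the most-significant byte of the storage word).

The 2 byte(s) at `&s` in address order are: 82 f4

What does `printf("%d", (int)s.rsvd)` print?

[0]=0x82 [1]=0xf4 (big-endian) → word 0x82f4
id [5+:11] = (word>>5) & 0x7ff = 1047
rsvd [2+:3] = (word>>2) & 0x7 = 5  ←
ver [0+:2] = (word>>0) & 0x3 = 0
rsvd signed 3b, MSB=1: 5 - 8 = -3

-3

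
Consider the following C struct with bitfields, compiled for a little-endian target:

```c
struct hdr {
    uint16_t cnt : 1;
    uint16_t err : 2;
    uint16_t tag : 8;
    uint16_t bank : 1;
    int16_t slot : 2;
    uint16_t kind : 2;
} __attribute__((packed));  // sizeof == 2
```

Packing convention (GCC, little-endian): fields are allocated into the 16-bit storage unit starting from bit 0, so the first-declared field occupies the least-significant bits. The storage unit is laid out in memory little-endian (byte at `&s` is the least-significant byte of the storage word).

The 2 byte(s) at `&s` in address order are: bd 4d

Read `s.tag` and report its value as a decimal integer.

[0]=0xbd [1]=0x4d (little-endian) → word 0x4dbd
cnt [0+:1] = (word>>0) & 0x1 = 1
err [1+:2] = (word>>1) & 0x3 = 2
tag [3+:8] = (word>>3) & 0xff = 183  ←
bank [11+:1] = (word>>11) & 0x1 = 1
slot [12+:2] = (word>>12) & 0x3 = 0
kind [14+:2] = (word>>14) & 0x3 = 1

183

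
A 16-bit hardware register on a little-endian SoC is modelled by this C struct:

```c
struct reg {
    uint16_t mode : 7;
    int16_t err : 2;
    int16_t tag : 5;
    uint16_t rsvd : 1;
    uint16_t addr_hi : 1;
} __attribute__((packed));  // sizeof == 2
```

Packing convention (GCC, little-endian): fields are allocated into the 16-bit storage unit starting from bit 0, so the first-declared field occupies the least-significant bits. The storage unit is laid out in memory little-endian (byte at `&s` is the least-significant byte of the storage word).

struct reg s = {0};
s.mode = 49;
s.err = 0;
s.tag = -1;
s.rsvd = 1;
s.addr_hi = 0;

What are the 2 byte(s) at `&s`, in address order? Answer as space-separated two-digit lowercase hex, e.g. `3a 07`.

[0+:7] mode=49 & 0x7f = 0x31; word=0x0031
[7+:2] err=0 & 0x3 = 0x0; word=0x0031
[9+:5] tag=-1 & 0x1f = 0x1f; word=0x3e31
[14+:1] rsvd=1 & 0x1 = 0x1; word=0x7e31
[15+:1] addr_hi=0 & 0x1 = 0x0; word=0x7e31
word = 0x7e31 → little-endian bytes:
  [0]=0x31  [1]=0x7e

31 7e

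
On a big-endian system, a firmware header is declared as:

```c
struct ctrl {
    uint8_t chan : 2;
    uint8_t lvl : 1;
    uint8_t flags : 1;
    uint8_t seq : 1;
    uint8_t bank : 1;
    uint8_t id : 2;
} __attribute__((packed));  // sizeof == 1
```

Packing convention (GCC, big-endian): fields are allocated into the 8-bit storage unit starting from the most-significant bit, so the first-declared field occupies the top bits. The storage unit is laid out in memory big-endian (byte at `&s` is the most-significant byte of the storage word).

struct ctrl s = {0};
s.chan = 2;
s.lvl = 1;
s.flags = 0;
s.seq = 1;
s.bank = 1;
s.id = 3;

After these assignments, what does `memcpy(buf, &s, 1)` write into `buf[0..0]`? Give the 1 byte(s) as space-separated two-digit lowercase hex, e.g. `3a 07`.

[6+:2] chan=2 & 0x3 = 0x2; word=0x80
[5+:1] lvl=1 & 0x1 = 0x1; word=0xa0
[4+:1] flags=0 & 0x1 = 0x0; word=0xa0
[3+:1] seq=1 & 0x1 = 0x1; word=0xa8
[2+:1] bank=1 & 0x1 = 0x1; word=0xac
[0+:2] id=3 & 0x3 = 0x3; word=0xaf
word = 0xaf → big-endian bytes:
  [0]=0xaf

af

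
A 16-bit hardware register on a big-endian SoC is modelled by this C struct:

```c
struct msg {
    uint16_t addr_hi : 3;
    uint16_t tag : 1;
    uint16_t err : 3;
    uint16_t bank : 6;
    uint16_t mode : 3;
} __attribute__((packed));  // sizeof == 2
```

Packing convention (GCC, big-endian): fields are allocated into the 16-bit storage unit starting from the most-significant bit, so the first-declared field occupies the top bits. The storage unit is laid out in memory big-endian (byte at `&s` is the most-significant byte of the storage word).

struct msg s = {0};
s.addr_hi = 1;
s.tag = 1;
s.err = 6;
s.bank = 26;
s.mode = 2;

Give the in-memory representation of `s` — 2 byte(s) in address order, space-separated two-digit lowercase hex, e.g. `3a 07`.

3c d2

[13+:3] addr_hi=1 & 0x7 = 0x1; word=0x2000
[12+:1] tag=1 & 0x1 = 0x1; word=0x3000
[9+:3] err=6 & 0x7 = 0x6; word=0x3c00
[3+:6] bank=26 & 0x3f = 0x1a; word=0x3cd0
[0+:3] mode=2 & 0x7 = 0x2; word=0x3cd2
word = 0x3cd2 → big-endian bytes:
  [0]=0x3c  [1]=0xd2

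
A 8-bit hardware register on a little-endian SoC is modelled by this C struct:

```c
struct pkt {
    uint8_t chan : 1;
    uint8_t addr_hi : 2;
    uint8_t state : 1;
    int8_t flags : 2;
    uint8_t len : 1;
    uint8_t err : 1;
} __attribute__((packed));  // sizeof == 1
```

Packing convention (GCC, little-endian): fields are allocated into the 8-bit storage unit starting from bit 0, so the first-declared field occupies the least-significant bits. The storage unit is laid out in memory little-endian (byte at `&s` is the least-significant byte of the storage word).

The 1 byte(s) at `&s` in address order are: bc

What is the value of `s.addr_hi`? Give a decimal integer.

[0]=0xbc (little-endian) → word 0xbc
chan:1 @ bit 0 → (0xbc>>0)&0x1 = 0x0
addr_hi:2 @ bit 1 → (0xbc>>1)&0x3 = 0x2  ←
state:1 @ bit 3 → (0xbc>>3)&0x1 = 0x1
flags:2 @ bit 4 → (0xbc>>4)&0x3 = 0x3
len:1 @ bit 6 → (0xbc>>6)&0x1 = 0x0
err:1 @ bit 7 → (0xbc>>7)&0x1 = 0x1

2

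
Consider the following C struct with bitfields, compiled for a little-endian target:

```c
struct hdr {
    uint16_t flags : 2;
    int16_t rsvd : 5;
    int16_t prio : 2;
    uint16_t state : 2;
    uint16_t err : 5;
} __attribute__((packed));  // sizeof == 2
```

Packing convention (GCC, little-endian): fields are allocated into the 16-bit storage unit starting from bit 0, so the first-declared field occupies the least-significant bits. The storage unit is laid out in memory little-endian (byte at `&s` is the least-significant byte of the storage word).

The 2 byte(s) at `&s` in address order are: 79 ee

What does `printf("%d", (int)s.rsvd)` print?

-2

[0]=0x79 [1]=0xee (little-endian) → word 0xee79
flags:2 @ bit 0 → (0xee79>>0)&0x3 = 0x1
rsvd:5 @ bit 2 → (0xee79>>2)&0x1f = 0x1e  ←
prio:2 @ bit 7 → (0xee79>>7)&0x3 = 0x0
state:2 @ bit 9 → (0xee79>>9)&0x3 = 0x3
err:5 @ bit 11 → (0xee79>>11)&0x1f = 0x1d
rsvd signed 5b, MSB=1: 30 - 32 = -2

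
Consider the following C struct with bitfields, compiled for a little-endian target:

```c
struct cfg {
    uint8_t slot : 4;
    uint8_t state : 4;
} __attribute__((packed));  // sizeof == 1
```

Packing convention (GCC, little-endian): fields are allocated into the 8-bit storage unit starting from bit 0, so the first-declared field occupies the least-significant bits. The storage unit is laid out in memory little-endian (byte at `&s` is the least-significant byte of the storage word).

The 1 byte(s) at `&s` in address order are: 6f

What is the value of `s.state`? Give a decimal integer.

6

[0]=0x6f (little-endian) → word 0x6f
slot [0+:4] = (word>>0) & 0xf = 15
state [4+:4] = (word>>4) & 0xf = 6  ←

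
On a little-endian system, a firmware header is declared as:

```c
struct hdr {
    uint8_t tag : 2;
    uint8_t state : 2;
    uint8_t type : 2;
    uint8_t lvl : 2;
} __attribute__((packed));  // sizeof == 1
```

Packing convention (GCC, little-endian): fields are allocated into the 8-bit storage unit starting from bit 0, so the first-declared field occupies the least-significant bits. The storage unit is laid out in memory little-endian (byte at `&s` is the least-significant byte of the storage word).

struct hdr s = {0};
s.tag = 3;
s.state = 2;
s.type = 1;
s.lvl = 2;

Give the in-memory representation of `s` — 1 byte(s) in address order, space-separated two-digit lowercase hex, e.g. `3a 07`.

tag (2b) val=3 bits=0x3 at bit 0: 0x03
state (2b) val=2 bits=0x2 at bit 2: 0x0b
type (2b) val=1 bits=0x1 at bit 4: 0x1b
lvl (2b) val=2 bits=0x2 at bit 6: 0x9b
word = 0x9b → little-endian bytes:
  [0]=0x9b

9b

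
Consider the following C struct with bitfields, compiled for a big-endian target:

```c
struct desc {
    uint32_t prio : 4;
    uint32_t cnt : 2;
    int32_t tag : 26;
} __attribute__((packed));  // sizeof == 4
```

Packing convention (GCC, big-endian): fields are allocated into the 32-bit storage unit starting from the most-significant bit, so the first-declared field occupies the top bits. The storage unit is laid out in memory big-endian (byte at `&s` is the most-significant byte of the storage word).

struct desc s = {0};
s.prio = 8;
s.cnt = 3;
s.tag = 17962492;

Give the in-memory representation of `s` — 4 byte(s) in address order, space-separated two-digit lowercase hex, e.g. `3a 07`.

[28+:4] prio=8 & 0xf = 0x8; word=0x80000000
[26+:2] cnt=3 & 0x3 = 0x3; word=0x8c000000
[0+:26] tag=17962492 & 0x3ffffff = 0x11215fc; word=0x8d1215fc
word = 0x8d1215fc → big-endian bytes:
  [0]=0x8d  [1]=0x12  [2]=0x15  [3]=0xfc

8d 12 15 fc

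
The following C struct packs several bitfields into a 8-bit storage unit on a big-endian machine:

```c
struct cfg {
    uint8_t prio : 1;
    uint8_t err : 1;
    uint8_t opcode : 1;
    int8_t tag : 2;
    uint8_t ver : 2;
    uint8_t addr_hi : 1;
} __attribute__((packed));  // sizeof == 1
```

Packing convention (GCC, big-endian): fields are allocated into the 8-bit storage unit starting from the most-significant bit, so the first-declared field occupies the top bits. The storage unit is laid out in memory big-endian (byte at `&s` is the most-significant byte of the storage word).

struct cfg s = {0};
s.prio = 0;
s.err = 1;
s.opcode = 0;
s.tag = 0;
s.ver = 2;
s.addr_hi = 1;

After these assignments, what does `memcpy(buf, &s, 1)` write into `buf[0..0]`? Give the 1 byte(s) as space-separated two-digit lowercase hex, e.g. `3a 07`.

45

prio:1 = 0 → 0x0 << 7 → word 0x00
err:1 = 1 → 0x1 << 6 → word 0x40
opcode:1 = 0 → 0x0 << 5 → word 0x40
tag:2 = 0 → 0x0 << 3 → word 0x40
ver:2 = 2 → 0x2 << 1 → word 0x44
addr_hi:1 = 1 → 0x1 << 0 → word 0x45
word = 0x45 → big-endian bytes:
  [0]=0x45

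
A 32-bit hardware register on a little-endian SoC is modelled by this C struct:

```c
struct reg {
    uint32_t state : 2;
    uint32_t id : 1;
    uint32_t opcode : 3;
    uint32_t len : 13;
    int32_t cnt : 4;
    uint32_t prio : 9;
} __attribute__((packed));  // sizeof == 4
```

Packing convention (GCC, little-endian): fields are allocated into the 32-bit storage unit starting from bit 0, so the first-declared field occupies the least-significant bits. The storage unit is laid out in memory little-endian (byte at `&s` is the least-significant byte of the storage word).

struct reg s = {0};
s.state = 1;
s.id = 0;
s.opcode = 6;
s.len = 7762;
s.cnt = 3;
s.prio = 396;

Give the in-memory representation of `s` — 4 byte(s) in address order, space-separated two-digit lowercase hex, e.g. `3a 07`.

b1 94 1f c6

state:2 = 1 → 0x1 << 0 → word 0x00000001
id:1 = 0 → 0x0 << 2 → word 0x00000001
opcode:3 = 6 → 0x6 << 3 → word 0x00000031
len:13 = 7762 → 0x1e52 << 6 → word 0x000794b1
cnt:4 = 3 → 0x3 << 19 → word 0x001f94b1
prio:9 = 396 → 0x18c << 23 → word 0xc61f94b1
word = 0xc61f94b1 → little-endian bytes:
  [0]=0xb1  [1]=0x94  [2]=0x1f  [3]=0xc6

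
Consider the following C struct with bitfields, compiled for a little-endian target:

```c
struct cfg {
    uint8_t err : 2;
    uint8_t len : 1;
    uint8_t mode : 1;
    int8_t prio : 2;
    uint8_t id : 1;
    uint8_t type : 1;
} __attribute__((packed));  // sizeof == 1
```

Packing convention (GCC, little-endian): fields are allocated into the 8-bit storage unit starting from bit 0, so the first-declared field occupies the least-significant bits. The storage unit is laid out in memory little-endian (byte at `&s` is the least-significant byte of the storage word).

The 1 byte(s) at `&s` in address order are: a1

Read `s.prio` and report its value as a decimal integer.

-2

[0]=0xa1 (little-endian) → word 0xa1
err [0+:2] = (word>>0) & 0x3 = 1
len [2+:1] = (word>>2) & 0x1 = 0
mode [3+:1] = (word>>3) & 0x1 = 0
prio [4+:2] = (word>>4) & 0x3 = 2  ←
id [6+:1] = (word>>6) & 0x1 = 0
type [7+:1] = (word>>7) & 0x1 = 1
prio signed 2b, MSB=1: 2 - 4 = -2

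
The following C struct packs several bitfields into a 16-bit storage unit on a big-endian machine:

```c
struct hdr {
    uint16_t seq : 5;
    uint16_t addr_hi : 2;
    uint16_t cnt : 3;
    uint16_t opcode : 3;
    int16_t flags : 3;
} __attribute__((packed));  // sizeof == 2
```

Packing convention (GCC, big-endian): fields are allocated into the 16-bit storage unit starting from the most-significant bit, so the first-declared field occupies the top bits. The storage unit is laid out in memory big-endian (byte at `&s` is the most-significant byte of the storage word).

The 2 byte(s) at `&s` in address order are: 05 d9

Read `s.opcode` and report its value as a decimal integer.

[0]=0x05 [1]=0xd9 (big-endian) → word 0x05d9
seq:5 @ bit 11 → (0x05d9>>11)&0x1f = 0x0
addr_hi:2 @ bit 9 → (0x05d9>>9)&0x3 = 0x2
cnt:3 @ bit 6 → (0x05d9>>6)&0x7 = 0x7
opcode:3 @ bit 3 → (0x05d9>>3)&0x7 = 0x3  ←
flags:3 @ bit 0 → (0x05d9>>0)&0x7 = 0x1

3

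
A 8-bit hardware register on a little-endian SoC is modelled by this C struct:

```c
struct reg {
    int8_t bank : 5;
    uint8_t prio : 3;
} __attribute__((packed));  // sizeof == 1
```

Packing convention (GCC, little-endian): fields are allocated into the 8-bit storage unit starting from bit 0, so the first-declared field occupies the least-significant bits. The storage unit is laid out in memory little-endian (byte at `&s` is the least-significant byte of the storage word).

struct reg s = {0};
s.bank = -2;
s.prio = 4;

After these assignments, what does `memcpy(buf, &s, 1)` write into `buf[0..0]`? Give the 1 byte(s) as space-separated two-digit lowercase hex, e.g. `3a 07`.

[0+:5] bank=-2 & 0x1f = 0x1e; word=0x1e
[5+:3] prio=4 & 0x7 = 0x4; word=0x9e
word = 0x9e → little-endian bytes:
  [0]=0x9e

9e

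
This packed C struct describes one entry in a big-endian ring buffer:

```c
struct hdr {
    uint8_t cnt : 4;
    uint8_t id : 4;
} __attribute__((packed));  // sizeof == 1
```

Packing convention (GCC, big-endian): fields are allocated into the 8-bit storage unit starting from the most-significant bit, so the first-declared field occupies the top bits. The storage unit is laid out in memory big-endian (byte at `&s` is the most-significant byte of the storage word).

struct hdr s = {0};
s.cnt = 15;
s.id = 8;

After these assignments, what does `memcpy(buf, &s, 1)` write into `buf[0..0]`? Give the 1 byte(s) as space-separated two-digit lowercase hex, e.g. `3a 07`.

f8

cnt:4 = 15 → 0xf << 4 → word 0xf0
id:4 = 8 → 0x8 << 0 → word 0xf8
word = 0xf8 → big-endian bytes:
  [0]=0xf8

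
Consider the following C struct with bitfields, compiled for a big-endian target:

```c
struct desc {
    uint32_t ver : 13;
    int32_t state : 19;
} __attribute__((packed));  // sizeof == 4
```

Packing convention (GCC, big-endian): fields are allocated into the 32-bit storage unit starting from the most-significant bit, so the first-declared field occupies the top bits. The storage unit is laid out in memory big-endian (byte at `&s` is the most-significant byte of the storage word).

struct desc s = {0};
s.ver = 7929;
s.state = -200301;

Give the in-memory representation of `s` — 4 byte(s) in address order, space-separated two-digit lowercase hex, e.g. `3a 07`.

ver (13b) val=7929 bits=0x1ef9 at bit 19: 0xf7c80000
state (19b) val=-200301 bits=0x4f193 at bit 0: 0xf7ccf193
word = 0xf7ccf193 → big-endian bytes:
  [0]=0xf7  [1]=0xcc  [2]=0xf1  [3]=0x93

f7 cc f1 93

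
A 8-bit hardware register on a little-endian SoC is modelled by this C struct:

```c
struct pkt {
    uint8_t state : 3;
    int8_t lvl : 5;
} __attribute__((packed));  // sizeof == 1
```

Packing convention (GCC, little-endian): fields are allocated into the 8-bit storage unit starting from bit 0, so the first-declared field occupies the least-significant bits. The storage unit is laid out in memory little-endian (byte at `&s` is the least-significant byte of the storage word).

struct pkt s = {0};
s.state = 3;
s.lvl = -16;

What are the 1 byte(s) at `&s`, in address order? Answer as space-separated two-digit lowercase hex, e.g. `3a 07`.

state (3b) val=3 bits=0x3 at bit 0: 0x03
lvl (5b) val=-16 bits=0x10 at bit 3: 0x83
word = 0x83 → little-endian bytes:
  [0]=0x83

83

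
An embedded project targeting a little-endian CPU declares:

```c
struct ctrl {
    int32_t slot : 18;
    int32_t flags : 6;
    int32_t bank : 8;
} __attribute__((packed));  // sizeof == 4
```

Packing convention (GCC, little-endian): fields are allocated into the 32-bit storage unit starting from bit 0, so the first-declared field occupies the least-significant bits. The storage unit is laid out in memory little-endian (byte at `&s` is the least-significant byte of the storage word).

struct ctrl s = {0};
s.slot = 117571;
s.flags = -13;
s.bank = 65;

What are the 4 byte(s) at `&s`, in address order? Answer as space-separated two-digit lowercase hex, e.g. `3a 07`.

43 cb cd 41

slot:18 = 117571 → 0x1cb43 << 0 → word 0x0001cb43
flags:6 = -13 → 0x33 << 18 → word 0x00cdcb43
bank:8 = 65 → 0x41 << 24 → word 0x41cdcb43
word = 0x41cdcb43 → little-endian bytes:
  [0]=0x43  [1]=0xcb  [2]=0xcd  [3]=0x41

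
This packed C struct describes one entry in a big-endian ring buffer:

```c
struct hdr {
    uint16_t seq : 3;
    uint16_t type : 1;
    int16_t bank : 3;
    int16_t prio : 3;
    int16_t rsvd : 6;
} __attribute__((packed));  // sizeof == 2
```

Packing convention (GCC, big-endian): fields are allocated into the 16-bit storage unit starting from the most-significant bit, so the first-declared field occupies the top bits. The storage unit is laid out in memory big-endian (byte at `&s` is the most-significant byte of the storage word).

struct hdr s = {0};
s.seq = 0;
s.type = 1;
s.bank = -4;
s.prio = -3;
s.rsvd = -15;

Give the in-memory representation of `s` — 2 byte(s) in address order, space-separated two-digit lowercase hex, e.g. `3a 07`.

seq:3 = 0 → 0x0 << 13 → word 0x0000
type:1 = 1 → 0x1 << 12 → word 0x1000
bank:3 = -4 → 0x4 << 9 → word 0x1800
prio:3 = -3 → 0x5 << 6 → word 0x1940
rsvd:6 = -15 → 0x31 << 0 → word 0x1971
word = 0x1971 → big-endian bytes:
  [0]=0x19  [1]=0x71

19 71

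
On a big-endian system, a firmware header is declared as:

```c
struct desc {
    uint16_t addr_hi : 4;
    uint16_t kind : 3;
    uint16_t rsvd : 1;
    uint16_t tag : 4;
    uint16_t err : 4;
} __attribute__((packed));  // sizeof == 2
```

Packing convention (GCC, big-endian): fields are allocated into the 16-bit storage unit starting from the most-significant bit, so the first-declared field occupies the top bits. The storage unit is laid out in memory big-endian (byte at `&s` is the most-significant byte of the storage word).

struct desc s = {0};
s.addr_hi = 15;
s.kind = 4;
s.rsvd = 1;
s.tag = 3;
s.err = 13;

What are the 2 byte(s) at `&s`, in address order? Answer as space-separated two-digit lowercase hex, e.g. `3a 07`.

addr_hi (4b) val=15 bits=0xf at bit 12: 0xf000
kind (3b) val=4 bits=0x4 at bit 9: 0xf800
rsvd (1b) val=1 bits=0x1 at bit 8: 0xf900
tag (4b) val=3 bits=0x3 at bit 4: 0xf930
err (4b) val=13 bits=0xd at bit 0: 0xf93d
word = 0xf93d → big-endian bytes:
  [0]=0xf9  [1]=0x3d

f9 3d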